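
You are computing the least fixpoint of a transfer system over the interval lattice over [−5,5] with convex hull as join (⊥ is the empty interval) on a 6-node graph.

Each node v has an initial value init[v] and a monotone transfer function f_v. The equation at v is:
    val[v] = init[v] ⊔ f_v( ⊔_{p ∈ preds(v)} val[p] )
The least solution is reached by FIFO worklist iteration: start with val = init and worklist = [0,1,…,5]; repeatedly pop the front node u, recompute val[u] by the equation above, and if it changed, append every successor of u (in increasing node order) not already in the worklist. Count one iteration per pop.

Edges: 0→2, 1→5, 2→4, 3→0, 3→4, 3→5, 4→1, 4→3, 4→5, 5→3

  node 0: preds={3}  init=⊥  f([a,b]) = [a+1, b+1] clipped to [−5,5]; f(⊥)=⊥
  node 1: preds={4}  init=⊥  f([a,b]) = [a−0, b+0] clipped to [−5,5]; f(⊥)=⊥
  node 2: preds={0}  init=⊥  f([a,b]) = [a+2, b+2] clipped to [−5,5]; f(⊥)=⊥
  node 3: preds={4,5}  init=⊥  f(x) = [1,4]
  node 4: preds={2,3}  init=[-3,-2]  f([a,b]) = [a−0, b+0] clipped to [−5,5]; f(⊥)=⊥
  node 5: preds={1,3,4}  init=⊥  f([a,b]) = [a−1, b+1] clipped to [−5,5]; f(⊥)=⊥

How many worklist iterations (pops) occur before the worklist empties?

15

Iteration log — 15 steps:
  step 1. node 0  ⊔preds=⊥  new=⊥  stable
  step 2. node 1  ⊔preds=[-3,-2]  new=[-3,-2]  old=⊥  +wl: 
  step 3. node 2  ⊔preds=⊥  new=⊥  stable
  step 4. node 3  ⊔preds=[-3,-2]  new=[1,4]  old=⊥  +wl: 0
  step 5. node 4  ⊔preds=[1,4]  new=[-3,4]  old=[-3,-2]  +wl: 1,3
  step 6. node 5  ⊔preds=[-3,4]  new=[-4,5]  old=⊥  +wl: 
  step 7. node 0  ⊔preds=[1,4]  new=[2,5]  old=⊥  +wl: 2
  step 8. node 1  ⊔preds=[-3,4]  new=[-3,4]  old=[-3,-2]  +wl: 5
  step 9. node 3  ⊔preds=[-4,5]  new=[1,4]  stable
  step 10. node 2  ⊔preds=[2,5]  new=[4,5]  old=⊥  +wl: 4
  step 11. node 5  ⊔preds=[-3,4]  new=[-4,5]  stable
  step 12. node 4  ⊔preds=[1,5]  new=[-3,5]  old=[-3,4]  +wl: 1,3,5
  step 13. node 1  ⊔preds=[-3,5]  new=[-3,5]  old=[-3,4]  +wl: 
  step 14. node 3  ⊔preds=[-4,5]  new=[1,4]  stable
  step 15. node 5  ⊔preds=[-3,5]  new=[-4,5]  stable

Least fixpoint reached:
  node 0: [2,5]
  node 1: [-3,5]
  node 2: [4,5]
  node 3: [1,4]
  node 4: [-3,5]
  node 5: [-4,5]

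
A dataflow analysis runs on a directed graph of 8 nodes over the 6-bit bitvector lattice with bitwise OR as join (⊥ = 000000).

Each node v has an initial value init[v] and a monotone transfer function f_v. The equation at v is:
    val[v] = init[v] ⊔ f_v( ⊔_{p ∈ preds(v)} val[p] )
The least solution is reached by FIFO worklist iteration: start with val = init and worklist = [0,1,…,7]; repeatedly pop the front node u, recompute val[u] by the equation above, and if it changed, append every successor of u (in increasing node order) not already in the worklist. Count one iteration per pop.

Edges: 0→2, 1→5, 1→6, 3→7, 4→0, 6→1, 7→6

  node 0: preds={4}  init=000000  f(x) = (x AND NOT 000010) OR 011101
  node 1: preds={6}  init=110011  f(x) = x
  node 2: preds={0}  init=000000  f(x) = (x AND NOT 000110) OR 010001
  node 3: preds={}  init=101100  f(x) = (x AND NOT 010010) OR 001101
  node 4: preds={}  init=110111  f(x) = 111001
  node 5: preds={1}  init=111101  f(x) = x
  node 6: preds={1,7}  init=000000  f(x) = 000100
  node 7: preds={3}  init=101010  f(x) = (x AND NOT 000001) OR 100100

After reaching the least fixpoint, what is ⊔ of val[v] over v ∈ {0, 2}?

Iteration log — 12 steps:
  step 1. node 0  ⊔preds=110111  new=111101  old=000000  +wl: 
  step 2. node 1  ⊔preds=000000  new=110011  stable
  step 3. node 2  ⊔preds=111101  new=111001  old=000000  +wl: 
  step 4. node 3  ⊔preds=000000  new=101101  old=101100  +wl: 
  step 5. node 4  ⊔preds=000000  new=111111  old=110111  +wl: 0
  step 6. node 5  ⊔preds=110011  new=111111  old=111101  +wl: 
  step 7. node 6  ⊔preds=111011  new=000100  old=000000  +wl: 1
  step 8. node 7  ⊔preds=101101  new=101110  old=101010  +wl: 6
  step 9. node 0  ⊔preds=111111  new=111101  stable
  step 10. node 1  ⊔preds=000100  new=110111  old=110011  +wl: 5
  step 11. node 6  ⊔preds=111111  new=000100  stable
  step 12. node 5  ⊔preds=110111  new=111111  stable

Least fixpoint reached:
  node 0: 111101
  node 1: 110111
  node 2: 111001
  node 3: 101101
  node 4: 111111
  node 5: 111111
  node 6: 000100
  node 7: 101110

111101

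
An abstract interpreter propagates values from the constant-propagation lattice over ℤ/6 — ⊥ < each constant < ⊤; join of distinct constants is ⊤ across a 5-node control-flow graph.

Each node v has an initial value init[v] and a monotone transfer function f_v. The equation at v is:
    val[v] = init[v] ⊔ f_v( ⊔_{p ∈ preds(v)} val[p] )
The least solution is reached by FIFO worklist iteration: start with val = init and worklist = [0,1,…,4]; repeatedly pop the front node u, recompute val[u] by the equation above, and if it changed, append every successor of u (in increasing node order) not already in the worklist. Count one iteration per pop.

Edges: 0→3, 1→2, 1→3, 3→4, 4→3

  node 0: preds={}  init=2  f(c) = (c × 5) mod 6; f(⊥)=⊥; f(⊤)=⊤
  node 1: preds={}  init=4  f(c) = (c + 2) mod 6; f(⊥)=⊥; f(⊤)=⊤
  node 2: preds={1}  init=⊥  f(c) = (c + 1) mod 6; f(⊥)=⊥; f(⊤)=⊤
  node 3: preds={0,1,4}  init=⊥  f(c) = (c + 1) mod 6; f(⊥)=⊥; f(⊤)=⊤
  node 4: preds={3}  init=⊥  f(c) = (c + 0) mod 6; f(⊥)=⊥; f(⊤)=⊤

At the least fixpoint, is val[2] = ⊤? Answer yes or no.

Iteration log — 6 steps:
  step 1. node 0  ⊔preds=⊥  new=2  stable
  step 2. node 1  ⊔preds=⊥  new=4  stable
  step 3. node 2  ⊔preds=4  new=5  old=⊥  +wl: 
  step 4. node 3  ⊔preds=⊤  new=⊤  old=⊥  +wl: 
  step 5. node 4  ⊔preds=⊤  new=⊤  old=⊥  +wl: 3
  step 6. node 3  ⊔preds=⊤  new=⊤  stable

Least fixpoint reached:
  node 0: 2
  node 1: 4
  node 2: 5
  node 3: ⊤
  node 4: ⊤

no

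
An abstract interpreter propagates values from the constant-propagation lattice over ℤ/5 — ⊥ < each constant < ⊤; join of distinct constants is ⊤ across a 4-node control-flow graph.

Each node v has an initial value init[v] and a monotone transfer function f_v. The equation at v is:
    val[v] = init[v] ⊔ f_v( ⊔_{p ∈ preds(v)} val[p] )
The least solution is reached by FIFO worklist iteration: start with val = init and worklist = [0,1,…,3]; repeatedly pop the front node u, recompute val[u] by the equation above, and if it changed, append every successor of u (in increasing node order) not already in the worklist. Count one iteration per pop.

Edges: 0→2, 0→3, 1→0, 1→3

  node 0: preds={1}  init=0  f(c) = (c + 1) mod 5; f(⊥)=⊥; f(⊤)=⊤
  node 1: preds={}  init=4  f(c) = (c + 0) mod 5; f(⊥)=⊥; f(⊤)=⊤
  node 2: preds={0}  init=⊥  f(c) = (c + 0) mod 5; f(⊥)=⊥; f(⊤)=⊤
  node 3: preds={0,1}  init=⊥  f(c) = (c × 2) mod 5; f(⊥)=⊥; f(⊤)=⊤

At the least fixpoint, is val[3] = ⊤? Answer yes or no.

yes

Worklist (4 pops):
  #1 pop 0: in=4 → 0 (no change)
  #2 pop 1: in=⊥ → 4 (no change)
  #3 pop 2: in=0 → 0 (was ⊥); enqueue []
  #4 pop 3: in=⊤ → ⊤ (was ⊥); enqueue []

Fixpoint:
  val[0] = 0
  val[1] = 4
  val[2] = 0
  val[3] = ⊤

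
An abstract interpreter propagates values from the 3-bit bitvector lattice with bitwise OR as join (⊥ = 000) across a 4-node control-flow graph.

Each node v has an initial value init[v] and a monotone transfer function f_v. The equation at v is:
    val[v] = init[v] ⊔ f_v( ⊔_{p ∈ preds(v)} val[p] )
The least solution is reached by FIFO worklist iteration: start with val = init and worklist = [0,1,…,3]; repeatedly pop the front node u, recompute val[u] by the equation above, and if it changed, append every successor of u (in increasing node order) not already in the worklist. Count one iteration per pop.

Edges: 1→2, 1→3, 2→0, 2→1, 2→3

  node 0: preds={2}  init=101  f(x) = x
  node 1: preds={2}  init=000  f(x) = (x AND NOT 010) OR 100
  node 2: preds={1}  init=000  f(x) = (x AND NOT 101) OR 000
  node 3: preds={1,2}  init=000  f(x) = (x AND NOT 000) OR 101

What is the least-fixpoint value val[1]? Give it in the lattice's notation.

100

Iteration log — 4 steps:
  step 1. node 0  ⊔preds=000  new=101  stable
  step 2. node 1  ⊔preds=000  new=100  old=000  +wl: 
  step 3. node 2  ⊔preds=100  new=000  stable
  step 4. node 3  ⊔preds=100  new=101  old=000  +wl: 

Least fixpoint reached:
  node 0: 101
  node 1: 100
  node 2: 000
  node 3: 101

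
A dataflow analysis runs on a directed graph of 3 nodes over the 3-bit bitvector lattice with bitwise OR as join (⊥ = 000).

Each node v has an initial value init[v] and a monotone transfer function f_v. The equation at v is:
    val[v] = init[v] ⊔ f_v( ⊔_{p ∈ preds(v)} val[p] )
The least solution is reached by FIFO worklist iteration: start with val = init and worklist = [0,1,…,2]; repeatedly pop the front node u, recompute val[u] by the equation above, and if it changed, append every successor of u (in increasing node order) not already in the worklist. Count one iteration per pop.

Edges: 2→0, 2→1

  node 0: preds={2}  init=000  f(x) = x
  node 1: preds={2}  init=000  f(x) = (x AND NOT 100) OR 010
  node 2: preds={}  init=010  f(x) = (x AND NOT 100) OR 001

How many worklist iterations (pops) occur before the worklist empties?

5

Trace (5 dequeues):
  [1] u=0 | in 010 | out 010 | prev 000 | push {}
  [2] u=1 | in 010 | out 010 | prev 000 | push {}
  [3] u=2 | in 000 | out 011 | prev 010 | push {0,1}
  [4] u=0 | in 011 | out 011 | prev 010 | push {}
  [5] u=1 | in 011 | out 011 | prev 010 | push {}

Converged values:
  [0] 011
  [1] 011
  [2] 011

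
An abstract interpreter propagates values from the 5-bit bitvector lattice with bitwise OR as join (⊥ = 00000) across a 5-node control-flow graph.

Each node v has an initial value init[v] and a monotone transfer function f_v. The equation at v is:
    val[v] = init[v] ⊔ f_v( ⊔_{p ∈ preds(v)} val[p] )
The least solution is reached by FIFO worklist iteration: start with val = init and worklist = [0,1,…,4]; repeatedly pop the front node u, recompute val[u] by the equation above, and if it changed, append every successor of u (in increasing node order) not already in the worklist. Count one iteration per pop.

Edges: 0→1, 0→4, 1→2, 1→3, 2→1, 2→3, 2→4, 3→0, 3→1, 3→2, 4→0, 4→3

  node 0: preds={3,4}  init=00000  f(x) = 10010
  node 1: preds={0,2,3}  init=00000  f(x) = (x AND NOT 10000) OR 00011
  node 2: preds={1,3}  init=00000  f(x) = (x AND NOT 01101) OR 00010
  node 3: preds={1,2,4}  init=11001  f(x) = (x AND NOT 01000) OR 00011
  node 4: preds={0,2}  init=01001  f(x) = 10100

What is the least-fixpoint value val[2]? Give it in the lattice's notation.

Worklist (13 pops):
  #1 pop 0: in=11001 → 10010 (was 00000); enqueue []
  #2 pop 1: in=11011 → 01011 (was 00000); enqueue []
  #3 pop 2: in=11011 → 10010 (was 00000); enqueue [1]
  #4 pop 3: in=11011 → 11011 (was 11001); enqueue [0,2]
  #5 pop 4: in=10010 → 11101 (was 01001); enqueue [3]
  #6 pop 1: in=11011 → 01011 (no change)
  #7 pop 0: in=11111 → 10010 (no change)
  #8 pop 2: in=11011 → 10010 (no change)
  #9 pop 3: in=11111 → 11111 (was 11011); enqueue [0,1,2]
  #10 pop 0: in=11111 → 10010 (no change)
  #11 pop 1: in=11111 → 01111 (was 01011); enqueue [3]
  #12 pop 2: in=11111 → 10010 (no change)
  #13 pop 3: in=11111 → 11111 (no change)

Fixpoint:
  val[0] = 10010
  val[1] = 01111
  val[2] = 10010
  val[3] = 11111
  val[4] = 11101

10010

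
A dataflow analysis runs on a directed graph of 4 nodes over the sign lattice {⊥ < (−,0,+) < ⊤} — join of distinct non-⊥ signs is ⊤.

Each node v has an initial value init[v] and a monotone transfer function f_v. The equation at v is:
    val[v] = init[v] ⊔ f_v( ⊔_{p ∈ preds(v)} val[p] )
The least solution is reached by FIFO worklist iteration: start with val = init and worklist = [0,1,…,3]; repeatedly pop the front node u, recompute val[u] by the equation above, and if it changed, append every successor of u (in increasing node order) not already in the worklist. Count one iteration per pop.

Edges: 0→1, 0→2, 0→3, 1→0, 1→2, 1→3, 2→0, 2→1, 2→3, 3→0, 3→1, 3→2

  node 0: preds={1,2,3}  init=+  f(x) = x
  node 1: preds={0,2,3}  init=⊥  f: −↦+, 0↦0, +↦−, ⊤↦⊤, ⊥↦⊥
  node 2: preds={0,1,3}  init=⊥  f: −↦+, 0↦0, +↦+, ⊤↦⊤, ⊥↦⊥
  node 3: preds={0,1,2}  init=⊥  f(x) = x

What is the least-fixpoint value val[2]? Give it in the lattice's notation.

Iteration log — 9 steps:
  step 1. node 0  ⊔preds=⊥  new=+  stable
  step 2. node 1  ⊔preds=+  new=−  old=⊥  +wl: 0
  step 3. node 2  ⊔preds=⊤  new=⊤  old=⊥  +wl: 1
  step 4. node 3  ⊔preds=⊤  new=⊤  old=⊥  +wl: 2
  step 5. node 0  ⊔preds=⊤  new=⊤  old=+  +wl: 3
  step 6. node 1  ⊔preds=⊤  new=⊤  old=−  +wl: 0
  step 7. node 2  ⊔preds=⊤  new=⊤  stable
  step 8. node 3  ⊔preds=⊤  new=⊤  stable
  step 9. node 0  ⊔preds=⊤  new=⊤  stable

Least fixpoint reached:
  node 0: ⊤
  node 1: ⊤
  node 2: ⊤
  node 3: ⊤

⊤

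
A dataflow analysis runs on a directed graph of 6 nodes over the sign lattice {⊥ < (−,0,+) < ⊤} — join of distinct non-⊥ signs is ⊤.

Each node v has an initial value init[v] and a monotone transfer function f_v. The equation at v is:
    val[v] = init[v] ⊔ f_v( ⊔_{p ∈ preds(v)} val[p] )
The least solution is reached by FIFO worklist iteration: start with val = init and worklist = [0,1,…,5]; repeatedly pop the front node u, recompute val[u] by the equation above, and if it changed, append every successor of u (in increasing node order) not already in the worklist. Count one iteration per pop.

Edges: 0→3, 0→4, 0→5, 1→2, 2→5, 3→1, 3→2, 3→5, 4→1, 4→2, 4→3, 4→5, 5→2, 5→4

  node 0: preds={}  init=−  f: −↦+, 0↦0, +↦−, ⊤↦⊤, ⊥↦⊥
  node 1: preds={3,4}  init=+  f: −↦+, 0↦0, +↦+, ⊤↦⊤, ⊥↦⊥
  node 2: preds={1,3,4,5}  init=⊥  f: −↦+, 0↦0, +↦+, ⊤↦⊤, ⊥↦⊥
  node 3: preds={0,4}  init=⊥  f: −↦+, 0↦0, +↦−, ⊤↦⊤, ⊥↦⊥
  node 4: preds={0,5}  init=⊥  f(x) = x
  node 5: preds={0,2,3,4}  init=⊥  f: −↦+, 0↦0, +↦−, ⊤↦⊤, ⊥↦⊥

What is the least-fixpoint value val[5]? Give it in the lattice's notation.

Iteration log — 17 steps:
  step 1. node 0  ⊔preds=⊥  new=−  stable
  step 2. node 1  ⊔preds=⊥  new=+  stable
  step 3. node 2  ⊔preds=+  new=+  old=⊥  +wl: 
  step 4. node 3  ⊔preds=−  new=+  old=⊥  +wl: 1,2
  step 5. node 4  ⊔preds=−  new=−  old=⊥  +wl: 3
  step 6. node 5  ⊔preds=⊤  new=⊤  old=⊥  +wl: 4
  step 7. node 1  ⊔preds=⊤  new=⊤  old=+  +wl: 
  step 8. node 2  ⊔preds=⊤  new=⊤  old=+  +wl: 5
  step 9. node 3  ⊔preds=−  new=+  stable
  step 10. node 4  ⊔preds=⊤  new=⊤  old=−  +wl: 1,2,3
  step 11. node 5  ⊔preds=⊤  new=⊤  stable
  step 12. node 1  ⊔preds=⊤  new=⊤  stable
  step 13. node 2  ⊔preds=⊤  new=⊤  stable
  step 14. node 3  ⊔preds=⊤  new=⊤  old=+  +wl: 1,2,5
  step 15. node 1  ⊔preds=⊤  new=⊤  stable
  step 16. node 2  ⊔preds=⊤  new=⊤  stable
  step 17. node 5  ⊔preds=⊤  new=⊤  stable

Least fixpoint reached:
  node 0: −
  node 1: ⊤
  node 2: ⊤
  node 3: ⊤
  node 4: ⊤
  node 5: ⊤

⊤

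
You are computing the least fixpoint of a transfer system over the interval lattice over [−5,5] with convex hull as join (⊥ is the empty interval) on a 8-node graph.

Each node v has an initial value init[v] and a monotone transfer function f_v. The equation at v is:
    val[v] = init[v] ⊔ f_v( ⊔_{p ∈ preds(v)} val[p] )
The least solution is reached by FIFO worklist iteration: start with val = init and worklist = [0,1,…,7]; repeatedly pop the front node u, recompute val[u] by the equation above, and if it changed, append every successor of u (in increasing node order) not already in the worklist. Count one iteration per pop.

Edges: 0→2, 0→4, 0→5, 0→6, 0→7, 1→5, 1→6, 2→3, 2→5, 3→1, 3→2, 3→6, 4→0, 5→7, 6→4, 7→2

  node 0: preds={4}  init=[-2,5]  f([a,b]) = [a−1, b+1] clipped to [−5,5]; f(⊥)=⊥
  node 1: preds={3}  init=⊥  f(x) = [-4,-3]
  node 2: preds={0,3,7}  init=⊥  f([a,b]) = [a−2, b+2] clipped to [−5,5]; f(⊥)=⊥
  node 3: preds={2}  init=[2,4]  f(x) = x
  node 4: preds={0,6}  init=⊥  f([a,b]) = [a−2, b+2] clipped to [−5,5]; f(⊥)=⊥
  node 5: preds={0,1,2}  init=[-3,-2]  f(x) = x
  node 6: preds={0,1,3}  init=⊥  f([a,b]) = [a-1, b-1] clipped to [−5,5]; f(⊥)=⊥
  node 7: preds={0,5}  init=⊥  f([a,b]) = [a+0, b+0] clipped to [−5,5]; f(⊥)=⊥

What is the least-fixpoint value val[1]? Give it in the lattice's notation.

[-4,-3]

Trace (20 dequeues):
  [1] u=0 | in ⊥ | out [-2,5] | ==
  [2] u=1 | in [2,4] | out [-4,-3] | prev ⊥ | push {}
  [3] u=2 | in [-2,5] | out [-4,5] | prev ⊥ | push {}
  [4] u=3 | in [-4,5] | out [-4,5] | prev [2,4] | push {1,2}
  [5] u=4 | in [-2,5] | out [-4,5] | prev ⊥ | push {0}
  [6] u=5 | in [-4,5] | out [-4,5] | prev [-3,-2] | push {}
  [7] u=6 | in [-4,5] | out [-5,4] | prev ⊥ | push {4}
  [8] u=7 | in [-4,5] | out [-4,5] | prev ⊥ | push {}
  [9] u=1 | in [-4,5] | out [-4,-3] | ==
  [10] u=2 | in [-4,5] | out [-5,5] | prev [-4,5] | push {3,5}
  [11] u=0 | in [-4,5] | out [-5,5] | prev [-2,5] | push {2,6,7}
  [12] u=4 | in [-5,5] | out [-5,5] | prev [-4,5] | push {0}
  [13] u=3 | in [-5,5] | out [-5,5] | prev [-4,5] | push {1}
  [14] u=5 | in [-5,5] | out [-5,5] | prev [-4,5] | push {}
  [15] u=2 | in [-5,5] | out [-5,5] | ==
  [16] u=6 | in [-5,5] | out [-5,4] | ==
  [17] u=7 | in [-5,5] | out [-5,5] | prev [-4,5] | push {2}
  [18] u=0 | in [-5,5] | out [-5,5] | ==
  [19] u=1 | in [-5,5] | out [-4,-3] | ==
  [20] u=2 | in [-5,5] | out [-5,5] | ==

Converged values:
  [0] [-5,5]
  [1] [-4,-3]
  [2] [-5,5]
  [3] [-5,5]
  [4] [-5,5]
  [5] [-5,5]
  [6] [-5,4]
  [7] [-5,5]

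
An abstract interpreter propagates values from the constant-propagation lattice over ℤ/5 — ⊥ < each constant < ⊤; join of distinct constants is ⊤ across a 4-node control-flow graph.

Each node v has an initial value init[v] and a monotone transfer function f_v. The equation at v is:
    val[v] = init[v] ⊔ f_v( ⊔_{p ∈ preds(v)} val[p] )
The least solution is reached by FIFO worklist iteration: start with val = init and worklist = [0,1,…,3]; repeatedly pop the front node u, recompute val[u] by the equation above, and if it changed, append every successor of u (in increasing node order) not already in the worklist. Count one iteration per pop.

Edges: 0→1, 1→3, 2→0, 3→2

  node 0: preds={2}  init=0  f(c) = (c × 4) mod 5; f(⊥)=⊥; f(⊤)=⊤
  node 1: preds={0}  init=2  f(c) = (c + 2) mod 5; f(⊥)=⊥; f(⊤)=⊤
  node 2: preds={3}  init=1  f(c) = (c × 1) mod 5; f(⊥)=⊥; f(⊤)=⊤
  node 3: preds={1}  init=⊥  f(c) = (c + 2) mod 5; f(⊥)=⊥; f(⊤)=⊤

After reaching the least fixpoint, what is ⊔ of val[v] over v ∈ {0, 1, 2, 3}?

Worklist (6 pops):
  #1 pop 0: in=1 → ⊤ (was 0); enqueue []
  #2 pop 1: in=⊤ → ⊤ (was 2); enqueue []
  #3 pop 2: in=⊥ → 1 (no change)
  #4 pop 3: in=⊤ → ⊤ (was ⊥); enqueue [2]
  #5 pop 2: in=⊤ → ⊤ (was 1); enqueue [0]
  #6 pop 0: in=⊤ → ⊤ (no change)

Fixpoint:
  val[0] = ⊤
  val[1] = ⊤
  val[2] = ⊤
  val[3] = ⊤

⊤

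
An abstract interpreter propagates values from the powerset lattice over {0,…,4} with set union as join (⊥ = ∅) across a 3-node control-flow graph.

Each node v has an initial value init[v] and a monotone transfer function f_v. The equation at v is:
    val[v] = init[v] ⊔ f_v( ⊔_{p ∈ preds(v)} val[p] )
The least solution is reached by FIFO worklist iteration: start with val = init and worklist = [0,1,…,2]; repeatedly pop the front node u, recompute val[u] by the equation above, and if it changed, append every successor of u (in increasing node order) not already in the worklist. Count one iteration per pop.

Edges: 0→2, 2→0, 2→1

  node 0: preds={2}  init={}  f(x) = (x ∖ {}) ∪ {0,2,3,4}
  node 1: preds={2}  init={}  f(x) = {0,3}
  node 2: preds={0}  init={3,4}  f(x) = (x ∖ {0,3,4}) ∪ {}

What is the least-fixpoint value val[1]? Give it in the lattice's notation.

Iteration log — 5 steps:
  step 1. node 0  ⊔preds={3,4}  new={0,2,3,4}  old={}  +wl: 
  step 2. node 1  ⊔preds={3,4}  new={0,3}  old={}  +wl: 
  step 3. node 2  ⊔preds={0,2,3,4}  new={2,3,4}  old={3,4}  +wl: 0,1
  step 4. node 0  ⊔preds={2,3,4}  new={0,2,3,4}  stable
  step 5. node 1  ⊔preds={2,3,4}  new={0,3}  stable

Least fixpoint reached:
  node 0: {0,2,3,4}
  node 1: {0,3}
  node 2: {2,3,4}

{0,3}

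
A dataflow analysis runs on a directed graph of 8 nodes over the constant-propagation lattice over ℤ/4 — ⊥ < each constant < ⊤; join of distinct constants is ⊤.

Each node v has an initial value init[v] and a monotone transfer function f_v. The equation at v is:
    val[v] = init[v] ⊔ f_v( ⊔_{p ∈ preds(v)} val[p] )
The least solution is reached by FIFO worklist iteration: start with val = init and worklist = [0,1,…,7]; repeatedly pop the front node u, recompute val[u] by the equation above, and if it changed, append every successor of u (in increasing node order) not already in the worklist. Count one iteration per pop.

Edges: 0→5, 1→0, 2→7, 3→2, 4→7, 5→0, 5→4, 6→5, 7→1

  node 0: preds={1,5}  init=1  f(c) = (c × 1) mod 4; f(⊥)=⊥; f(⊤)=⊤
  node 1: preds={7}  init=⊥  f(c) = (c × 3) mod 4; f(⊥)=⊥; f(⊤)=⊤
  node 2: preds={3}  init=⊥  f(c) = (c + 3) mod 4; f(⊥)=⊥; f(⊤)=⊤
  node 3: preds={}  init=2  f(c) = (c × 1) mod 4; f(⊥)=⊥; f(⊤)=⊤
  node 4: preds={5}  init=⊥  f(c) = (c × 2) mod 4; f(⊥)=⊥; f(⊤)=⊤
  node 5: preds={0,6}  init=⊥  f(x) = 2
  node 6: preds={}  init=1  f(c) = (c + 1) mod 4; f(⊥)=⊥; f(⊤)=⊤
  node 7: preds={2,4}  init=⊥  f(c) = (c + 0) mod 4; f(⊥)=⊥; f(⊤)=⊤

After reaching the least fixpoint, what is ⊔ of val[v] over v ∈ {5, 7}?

⊤

Worklist (16 pops):
  #1 pop 0: in=⊥ → 1 (no change)
  #2 pop 1: in=⊥ → ⊥ (no change)
  #3 pop 2: in=2 → 1 (was ⊥); enqueue []
  #4 pop 3: in=⊥ → 2 (no change)
  #5 pop 4: in=⊥ → ⊥ (no change)
  #6 pop 5: in=1 → 2 (was ⊥); enqueue [0,4]
  #7 pop 6: in=⊥ → 1 (no change)
  #8 pop 7: in=1 → 1 (was ⊥); enqueue [1]
  #9 pop 0: in=2 → ⊤ (was 1); enqueue [5]
  #10 pop 4: in=2 → 0 (was ⊥); enqueue [7]
  #11 pop 1: in=1 → 3 (was ⊥); enqueue [0]
  #12 pop 5: in=⊤ → 2 (no change)
  #13 pop 7: in=⊤ → ⊤ (was 1); enqueue [1]
  #14 pop 0: in=⊤ → ⊤ (no change)
  #15 pop 1: in=⊤ → ⊤ (was 3); enqueue [0]
  #16 pop 0: in=⊤ → ⊤ (no change)

Fixpoint:
  val[0] = ⊤
  val[1] = ⊤
  val[2] = 1
  val[3] = 2
  val[4] = 0
  val[5] = 2
  val[6] = 1
  val[7] = ⊤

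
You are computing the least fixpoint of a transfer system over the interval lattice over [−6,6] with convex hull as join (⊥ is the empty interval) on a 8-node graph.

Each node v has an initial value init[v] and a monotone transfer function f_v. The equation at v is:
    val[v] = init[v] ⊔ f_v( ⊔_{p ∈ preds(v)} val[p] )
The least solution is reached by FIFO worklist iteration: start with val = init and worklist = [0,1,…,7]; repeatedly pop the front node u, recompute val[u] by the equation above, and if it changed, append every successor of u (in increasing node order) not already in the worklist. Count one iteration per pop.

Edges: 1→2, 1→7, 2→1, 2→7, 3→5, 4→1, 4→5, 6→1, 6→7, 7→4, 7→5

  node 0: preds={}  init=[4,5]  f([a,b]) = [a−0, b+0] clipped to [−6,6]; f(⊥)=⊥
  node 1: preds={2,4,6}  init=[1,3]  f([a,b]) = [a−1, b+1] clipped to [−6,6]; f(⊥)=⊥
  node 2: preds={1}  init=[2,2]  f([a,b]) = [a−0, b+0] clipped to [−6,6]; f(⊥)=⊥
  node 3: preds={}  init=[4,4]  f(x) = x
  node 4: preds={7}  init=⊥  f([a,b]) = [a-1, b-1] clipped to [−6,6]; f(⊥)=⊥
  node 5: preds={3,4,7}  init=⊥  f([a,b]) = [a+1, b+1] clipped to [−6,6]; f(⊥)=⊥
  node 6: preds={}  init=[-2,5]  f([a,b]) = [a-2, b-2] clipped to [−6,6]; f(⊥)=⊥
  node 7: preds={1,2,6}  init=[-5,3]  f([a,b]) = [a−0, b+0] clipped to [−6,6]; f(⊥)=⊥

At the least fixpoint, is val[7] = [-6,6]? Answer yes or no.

Worklist (16 pops):
  #1 pop 0: in=⊥ → [4,5] (no change)
  #2 pop 1: in=[-2,5] → [-3,6] (was [1,3]); enqueue []
  #3 pop 2: in=[-3,6] → [-3,6] (was [2,2]); enqueue [1]
  #4 pop 3: in=⊥ → [4,4] (no change)
  #5 pop 4: in=[-5,3] → [-6,2] (was ⊥); enqueue []
  #6 pop 5: in=[-6,4] → [-5,5] (was ⊥); enqueue []
  #7 pop 6: in=⊥ → [-2,5] (no change)
  #8 pop 7: in=[-3,6] → [-5,6] (was [-5,3]); enqueue [4,5]
  #9 pop 1: in=[-6,6] → [-6,6] (was [-3,6]); enqueue [2,7]
  #10 pop 4: in=[-5,6] → [-6,5] (was [-6,2]); enqueue [1]
  #11 pop 5: in=[-6,6] → [-5,6] (was [-5,5]); enqueue []
  #12 pop 2: in=[-6,6] → [-6,6] (was [-3,6]); enqueue []
  #13 pop 7: in=[-6,6] → [-6,6] (was [-5,6]); enqueue [4,5]
  #14 pop 1: in=[-6,6] → [-6,6] (no change)
  #15 pop 4: in=[-6,6] → [-6,5] (no change)
  #16 pop 5: in=[-6,6] → [-5,6] (no change)

Fixpoint:
  val[0] = [4,5]
  val[1] = [-6,6]
  val[2] = [-6,6]
  val[3] = [4,4]
  val[4] = [-6,5]
  val[5] = [-5,6]
  val[6] = [-2,5]
  val[7] = [-6,6]

yes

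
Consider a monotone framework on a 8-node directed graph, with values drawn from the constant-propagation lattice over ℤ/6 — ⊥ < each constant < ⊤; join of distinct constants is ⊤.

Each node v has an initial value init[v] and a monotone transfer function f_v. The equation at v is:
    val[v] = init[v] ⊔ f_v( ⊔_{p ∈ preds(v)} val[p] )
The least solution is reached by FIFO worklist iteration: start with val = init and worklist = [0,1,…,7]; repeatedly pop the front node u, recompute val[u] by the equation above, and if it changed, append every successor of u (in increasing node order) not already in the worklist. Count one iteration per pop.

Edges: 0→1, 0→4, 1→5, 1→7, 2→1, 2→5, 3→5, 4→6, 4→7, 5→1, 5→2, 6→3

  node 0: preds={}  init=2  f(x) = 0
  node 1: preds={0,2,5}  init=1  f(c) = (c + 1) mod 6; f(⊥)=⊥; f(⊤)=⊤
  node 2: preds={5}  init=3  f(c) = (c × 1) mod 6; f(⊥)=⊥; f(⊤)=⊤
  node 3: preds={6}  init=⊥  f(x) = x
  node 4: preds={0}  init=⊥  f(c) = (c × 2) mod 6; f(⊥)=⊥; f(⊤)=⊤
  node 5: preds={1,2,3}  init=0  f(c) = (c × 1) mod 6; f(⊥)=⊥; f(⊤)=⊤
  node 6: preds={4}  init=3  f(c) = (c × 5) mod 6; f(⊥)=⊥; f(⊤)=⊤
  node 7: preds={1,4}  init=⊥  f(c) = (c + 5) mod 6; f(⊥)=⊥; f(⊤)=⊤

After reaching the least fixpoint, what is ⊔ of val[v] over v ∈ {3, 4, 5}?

⊤

Worklist (12 pops):
  #1 pop 0: in=⊥ → ⊤ (was 2); enqueue []
  #2 pop 1: in=⊤ → ⊤ (was 1); enqueue []
  #3 pop 2: in=0 → ⊤ (was 3); enqueue [1]
  #4 pop 3: in=3 → 3 (was ⊥); enqueue []
  #5 pop 4: in=⊤ → ⊤ (was ⊥); enqueue []
  #6 pop 5: in=⊤ → ⊤ (was 0); enqueue [2]
  #7 pop 6: in=⊤ → ⊤ (was 3); enqueue [3]
  #8 pop 7: in=⊤ → ⊤ (was ⊥); enqueue []
  #9 pop 1: in=⊤ → ⊤ (no change)
  #10 pop 2: in=⊤ → ⊤ (no change)
  #11 pop 3: in=⊤ → ⊤ (was 3); enqueue [5]
  #12 pop 5: in=⊤ → ⊤ (no change)

Fixpoint:
  val[0] = ⊤
  val[1] = ⊤
  val[2] = ⊤
  val[3] = ⊤
  val[4] = ⊤
  val[5] = ⊤
  val[6] = ⊤
  val[7] = ⊤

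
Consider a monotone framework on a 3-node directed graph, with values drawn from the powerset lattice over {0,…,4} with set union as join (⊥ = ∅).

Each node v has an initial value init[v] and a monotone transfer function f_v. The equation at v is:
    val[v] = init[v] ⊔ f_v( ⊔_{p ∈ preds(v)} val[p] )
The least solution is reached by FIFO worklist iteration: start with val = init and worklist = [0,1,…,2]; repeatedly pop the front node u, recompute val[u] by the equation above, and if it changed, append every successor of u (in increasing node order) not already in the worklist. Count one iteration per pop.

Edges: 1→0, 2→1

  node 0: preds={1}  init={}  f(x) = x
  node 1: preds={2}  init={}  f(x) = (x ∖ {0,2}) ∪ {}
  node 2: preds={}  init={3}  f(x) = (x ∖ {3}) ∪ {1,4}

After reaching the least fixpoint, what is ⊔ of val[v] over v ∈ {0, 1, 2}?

{1,3,4}

Iteration log — 6 steps:
  step 1. node 0  ⊔preds={}  new={}  stable
  step 2. node 1  ⊔preds={3}  new={3}  old={}  +wl: 0
  step 3. node 2  ⊔preds={}  new={1,3,4}  old={3}  +wl: 1
  step 4. node 0  ⊔preds={3}  new={3}  old={}  +wl: 
  step 5. node 1  ⊔preds={1,3,4}  new={1,3,4}  old={3}  +wl: 0
  step 6. node 0  ⊔preds={1,3,4}  new={1,3,4}  old={3}  +wl: 

Least fixpoint reached:
  node 0: {1,3,4}
  node 1: {1,3,4}
  node 2: {1,3,4}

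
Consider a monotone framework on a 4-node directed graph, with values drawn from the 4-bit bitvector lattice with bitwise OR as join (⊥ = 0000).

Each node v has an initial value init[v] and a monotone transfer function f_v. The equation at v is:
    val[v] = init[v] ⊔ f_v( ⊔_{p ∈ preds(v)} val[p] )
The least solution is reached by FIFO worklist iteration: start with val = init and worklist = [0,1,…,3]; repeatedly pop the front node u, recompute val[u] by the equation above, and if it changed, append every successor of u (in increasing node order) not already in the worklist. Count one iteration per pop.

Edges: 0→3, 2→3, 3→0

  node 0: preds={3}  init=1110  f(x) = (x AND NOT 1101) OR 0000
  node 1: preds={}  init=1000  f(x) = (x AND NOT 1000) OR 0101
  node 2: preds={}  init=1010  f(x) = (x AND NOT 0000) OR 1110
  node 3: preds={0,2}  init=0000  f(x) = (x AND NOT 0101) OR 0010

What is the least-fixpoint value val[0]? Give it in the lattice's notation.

Trace (5 dequeues):
  [1] u=0 | in 0000 | out 1110 | ==
  [2] u=1 | in 0000 | out 1101 | prev 1000 | push {}
  [3] u=2 | in 0000 | out 1110 | prev 1010 | push {}
  [4] u=3 | in 1110 | out 1010 | prev 0000 | push {0}
  [5] u=0 | in 1010 | out 1110 | ==

Converged values:
  [0] 1110
  [1] 1101
  [2] 1110
  [3] 1010

1110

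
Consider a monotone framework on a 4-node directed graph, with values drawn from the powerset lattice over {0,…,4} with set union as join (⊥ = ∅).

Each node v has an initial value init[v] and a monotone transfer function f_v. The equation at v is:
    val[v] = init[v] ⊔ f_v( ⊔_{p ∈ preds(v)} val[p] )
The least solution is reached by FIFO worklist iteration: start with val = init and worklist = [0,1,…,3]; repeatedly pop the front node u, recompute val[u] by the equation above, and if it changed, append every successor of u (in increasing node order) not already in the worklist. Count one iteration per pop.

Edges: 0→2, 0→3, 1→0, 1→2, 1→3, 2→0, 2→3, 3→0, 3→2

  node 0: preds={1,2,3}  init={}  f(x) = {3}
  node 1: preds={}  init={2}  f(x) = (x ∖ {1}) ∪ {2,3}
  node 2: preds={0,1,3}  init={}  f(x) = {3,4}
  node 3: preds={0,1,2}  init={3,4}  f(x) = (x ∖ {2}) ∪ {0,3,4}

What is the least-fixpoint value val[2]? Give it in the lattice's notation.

Iteration log — 6 steps:
  step 1. node 0  ⊔preds={2,3,4}  new={3}  old={}  +wl: 
  step 2. node 1  ⊔preds={}  new={2,3}  old={2}  +wl: 0
  step 3. node 2  ⊔preds={2,3,4}  new={3,4}  old={}  +wl: 
  step 4. node 3  ⊔preds={2,3,4}  new={0,3,4}  old={3,4}  +wl: 2
  step 5. node 0  ⊔preds={0,2,3,4}  new={3}  stable
  step 6. node 2  ⊔preds={0,2,3,4}  new={3,4}  stable

Least fixpoint reached:
  node 0: {3}
  node 1: {2,3}
  node 2: {3,4}
  node 3: {0,3,4}

{3,4}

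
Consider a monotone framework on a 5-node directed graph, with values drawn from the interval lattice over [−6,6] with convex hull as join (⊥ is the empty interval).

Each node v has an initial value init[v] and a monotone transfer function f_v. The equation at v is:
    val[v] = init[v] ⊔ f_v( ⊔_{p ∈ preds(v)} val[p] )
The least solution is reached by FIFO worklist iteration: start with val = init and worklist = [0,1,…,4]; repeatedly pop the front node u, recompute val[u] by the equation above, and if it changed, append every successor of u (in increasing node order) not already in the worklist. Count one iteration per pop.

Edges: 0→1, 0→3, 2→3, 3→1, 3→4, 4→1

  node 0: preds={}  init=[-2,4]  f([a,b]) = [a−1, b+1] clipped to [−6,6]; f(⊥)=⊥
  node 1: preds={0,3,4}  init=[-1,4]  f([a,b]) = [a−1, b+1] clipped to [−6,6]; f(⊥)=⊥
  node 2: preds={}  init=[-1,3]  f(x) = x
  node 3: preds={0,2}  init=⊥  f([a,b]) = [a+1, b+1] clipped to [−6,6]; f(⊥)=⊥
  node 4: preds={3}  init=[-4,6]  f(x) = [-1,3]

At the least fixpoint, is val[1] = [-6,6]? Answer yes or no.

Trace (6 dequeues):
  [1] u=0 | in ⊥ | out [-2,4] | ==
  [2] u=1 | in [-4,6] | out [-5,6] | prev [-1,4] | push {}
  [3] u=2 | in ⊥ | out [-1,3] | ==
  [4] u=3 | in [-2,4] | out [-1,5] | prev ⊥ | push {1}
  [5] u=4 | in [-1,5] | out [-4,6] | ==
  [6] u=1 | in [-4,6] | out [-5,6] | ==

Converged values:
  [0] [-2,4]
  [1] [-5,6]
  [2] [-1,3]
  [3] [-1,5]
  [4] [-4,6]

no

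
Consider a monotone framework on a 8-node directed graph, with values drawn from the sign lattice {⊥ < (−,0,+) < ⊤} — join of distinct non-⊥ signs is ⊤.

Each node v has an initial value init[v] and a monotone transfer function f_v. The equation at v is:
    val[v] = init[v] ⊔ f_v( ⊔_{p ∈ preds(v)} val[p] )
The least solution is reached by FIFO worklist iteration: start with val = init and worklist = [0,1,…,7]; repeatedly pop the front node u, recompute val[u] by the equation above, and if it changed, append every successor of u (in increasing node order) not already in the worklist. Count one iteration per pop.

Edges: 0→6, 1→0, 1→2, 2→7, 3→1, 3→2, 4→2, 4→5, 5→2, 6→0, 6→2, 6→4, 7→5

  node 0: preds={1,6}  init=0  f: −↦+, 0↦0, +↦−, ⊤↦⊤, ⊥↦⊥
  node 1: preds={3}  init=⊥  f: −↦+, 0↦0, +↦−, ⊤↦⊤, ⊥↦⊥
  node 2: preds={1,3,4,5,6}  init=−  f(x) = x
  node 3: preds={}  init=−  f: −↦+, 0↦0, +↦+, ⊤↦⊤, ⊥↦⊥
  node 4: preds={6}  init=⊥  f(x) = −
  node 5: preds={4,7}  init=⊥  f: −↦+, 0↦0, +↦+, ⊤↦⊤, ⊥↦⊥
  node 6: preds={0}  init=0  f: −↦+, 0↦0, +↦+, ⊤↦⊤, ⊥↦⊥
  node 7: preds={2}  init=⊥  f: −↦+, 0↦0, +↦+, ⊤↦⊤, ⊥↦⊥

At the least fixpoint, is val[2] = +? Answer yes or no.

Worklist (15 pops):
  #1 pop 0: in=0 → 0 (no change)
  #2 pop 1: in=− → + (was ⊥); enqueue [0]
  #3 pop 2: in=⊤ → ⊤ (was −); enqueue []
  #4 pop 3: in=⊥ → − (no change)
  #5 pop 4: in=0 → − (was ⊥); enqueue [2]
  #6 pop 5: in=− → + (was ⊥); enqueue []
  #7 pop 6: in=0 → 0 (no change)
  #8 pop 7: in=⊤ → ⊤ (was ⊥); enqueue [5]
  #9 pop 0: in=⊤ → ⊤ (was 0); enqueue [6]
  #10 pop 2: in=⊤ → ⊤ (no change)
  #11 pop 5: in=⊤ → ⊤ (was +); enqueue [2]
  #12 pop 6: in=⊤ → ⊤ (was 0); enqueue [0,4]
  #13 pop 2: in=⊤ → ⊤ (no change)
  #14 pop 0: in=⊤ → ⊤ (no change)
  #15 pop 4: in=⊤ → − (no change)

Fixpoint:
  val[0] = ⊤
  val[1] = +
  val[2] = ⊤
  val[3] = −
  val[4] = −
  val[5] = ⊤
  val[6] = ⊤
  val[7] = ⊤

no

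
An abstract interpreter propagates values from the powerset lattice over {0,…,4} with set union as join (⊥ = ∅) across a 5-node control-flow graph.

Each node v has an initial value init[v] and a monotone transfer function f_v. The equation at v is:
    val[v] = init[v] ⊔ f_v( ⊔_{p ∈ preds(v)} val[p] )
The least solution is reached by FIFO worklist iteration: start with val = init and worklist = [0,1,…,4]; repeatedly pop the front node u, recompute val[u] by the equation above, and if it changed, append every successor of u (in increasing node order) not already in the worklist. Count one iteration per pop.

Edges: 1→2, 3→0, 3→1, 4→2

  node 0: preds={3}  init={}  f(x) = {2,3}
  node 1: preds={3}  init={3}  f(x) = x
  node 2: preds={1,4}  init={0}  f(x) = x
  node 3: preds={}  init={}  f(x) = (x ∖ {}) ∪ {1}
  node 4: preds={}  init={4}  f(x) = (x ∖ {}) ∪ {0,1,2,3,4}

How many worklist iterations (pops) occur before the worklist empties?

Trace (8 dequeues):
  [1] u=0 | in {} | out {2,3} | prev {} | push {}
  [2] u=1 | in {} | out {3} | ==
  [3] u=2 | in {3,4} | out {0,3,4} | prev {0} | push {}
  [4] u=3 | in {} | out {1} | prev {} | push {0,1}
  [5] u=4 | in {} | out {0,1,2,3,4} | prev {4} | push {2}
  [6] u=0 | in {1} | out {2,3} | ==
  [7] u=1 | in {1} | out {1,3} | prev {3} | push {}
  [8] u=2 | in {0,1,2,3,4} | out {0,1,2,3,4} | prev {0,3,4} | push {}

Converged values:
  [0] {2,3}
  [1] {1,3}
  [2] {0,1,2,3,4}
  [3] {1}
  [4] {0,1,2,3,4}

8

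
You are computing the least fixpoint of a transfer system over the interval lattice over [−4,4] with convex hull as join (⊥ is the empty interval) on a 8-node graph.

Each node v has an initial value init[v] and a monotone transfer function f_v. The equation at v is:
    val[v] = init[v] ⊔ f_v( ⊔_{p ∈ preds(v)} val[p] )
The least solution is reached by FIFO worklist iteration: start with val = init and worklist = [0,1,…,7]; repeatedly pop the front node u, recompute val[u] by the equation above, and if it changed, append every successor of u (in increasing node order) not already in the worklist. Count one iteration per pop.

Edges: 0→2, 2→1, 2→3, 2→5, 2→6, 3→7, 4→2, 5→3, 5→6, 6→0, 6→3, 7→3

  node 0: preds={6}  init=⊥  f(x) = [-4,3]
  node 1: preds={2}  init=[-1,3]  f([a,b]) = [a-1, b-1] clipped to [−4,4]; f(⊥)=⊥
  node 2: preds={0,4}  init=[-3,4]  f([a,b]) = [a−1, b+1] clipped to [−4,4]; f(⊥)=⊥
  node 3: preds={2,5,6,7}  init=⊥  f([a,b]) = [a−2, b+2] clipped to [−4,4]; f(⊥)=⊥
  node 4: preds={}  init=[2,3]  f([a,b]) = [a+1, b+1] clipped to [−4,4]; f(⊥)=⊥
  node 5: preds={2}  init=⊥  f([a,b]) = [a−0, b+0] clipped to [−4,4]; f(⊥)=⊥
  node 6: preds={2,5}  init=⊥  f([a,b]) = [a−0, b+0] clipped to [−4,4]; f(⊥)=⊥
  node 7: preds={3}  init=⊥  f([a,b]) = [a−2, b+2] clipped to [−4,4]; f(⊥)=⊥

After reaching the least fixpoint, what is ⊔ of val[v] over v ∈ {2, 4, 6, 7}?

Worklist (11 pops):
  #1 pop 0: in=⊥ → [-4,3] (was ⊥); enqueue []
  #2 pop 1: in=[-3,4] → [-4,3] (was [-1,3]); enqueue []
  #3 pop 2: in=[-4,3] → [-4,4] (was [-3,4]); enqueue [1]
  #4 pop 3: in=[-4,4] → [-4,4] (was ⊥); enqueue []
  #5 pop 4: in=⊥ → [2,3] (no change)
  #6 pop 5: in=[-4,4] → [-4,4] (was ⊥); enqueue [3]
  #7 pop 6: in=[-4,4] → [-4,4] (was ⊥); enqueue [0]
  #8 pop 7: in=[-4,4] → [-4,4] (was ⊥); enqueue []
  #9 pop 1: in=[-4,4] → [-4,3] (no change)
  #10 pop 3: in=[-4,4] → [-4,4] (no change)
  #11 pop 0: in=[-4,4] → [-4,3] (no change)

Fixpoint:
  val[0] = [-4,3]
  val[1] = [-4,3]
  val[2] = [-4,4]
  val[3] = [-4,4]
  val[4] = [2,3]
  val[5] = [-4,4]
  val[6] = [-4,4]
  val[7] = [-4,4]

[-4,4]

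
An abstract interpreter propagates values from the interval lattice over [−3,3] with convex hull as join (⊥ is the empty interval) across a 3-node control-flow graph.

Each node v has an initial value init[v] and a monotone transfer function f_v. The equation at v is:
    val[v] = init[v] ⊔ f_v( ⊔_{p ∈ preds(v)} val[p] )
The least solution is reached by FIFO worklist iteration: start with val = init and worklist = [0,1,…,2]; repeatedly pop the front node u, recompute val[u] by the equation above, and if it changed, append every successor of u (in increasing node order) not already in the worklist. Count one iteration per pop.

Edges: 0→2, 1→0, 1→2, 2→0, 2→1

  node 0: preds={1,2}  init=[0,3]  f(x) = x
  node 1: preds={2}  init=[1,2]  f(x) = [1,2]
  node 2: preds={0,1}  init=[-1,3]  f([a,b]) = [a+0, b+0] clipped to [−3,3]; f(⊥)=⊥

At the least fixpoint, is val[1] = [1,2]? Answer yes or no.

Trace (3 dequeues):
  [1] u=0 | in [-1,3] | out [-1,3] | prev [0,3] | push {}
  [2] u=1 | in [-1,3] | out [1,2] | ==
  [3] u=2 | in [-1,3] | out [-1,3] | ==

Converged values:
  [0] [-1,3]
  [1] [1,2]
  [2] [-1,3]

yes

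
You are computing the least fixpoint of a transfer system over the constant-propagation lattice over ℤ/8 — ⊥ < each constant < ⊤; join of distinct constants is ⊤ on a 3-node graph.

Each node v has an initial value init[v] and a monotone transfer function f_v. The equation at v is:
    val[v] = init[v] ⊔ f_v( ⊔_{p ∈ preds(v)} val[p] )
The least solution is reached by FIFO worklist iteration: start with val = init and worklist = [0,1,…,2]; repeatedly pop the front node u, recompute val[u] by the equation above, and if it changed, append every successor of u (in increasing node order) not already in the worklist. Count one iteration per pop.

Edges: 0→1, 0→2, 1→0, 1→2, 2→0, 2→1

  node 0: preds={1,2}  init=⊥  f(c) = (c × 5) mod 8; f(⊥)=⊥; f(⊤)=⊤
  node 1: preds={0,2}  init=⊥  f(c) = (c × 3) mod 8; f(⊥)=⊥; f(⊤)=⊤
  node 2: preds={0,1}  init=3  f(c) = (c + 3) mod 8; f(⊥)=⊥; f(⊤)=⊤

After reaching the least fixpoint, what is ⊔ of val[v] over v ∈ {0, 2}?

Trace (6 dequeues):
  [1] u=0 | in 3 | out 7 | prev ⊥ | push {}
  [2] u=1 | in ⊤ | out ⊤ | prev ⊥ | push {0}
  [3] u=2 | in ⊤ | out ⊤ | prev 3 | push {1}
  [4] u=0 | in ⊤ | out ⊤ | prev 7 | push {2}
  [5] u=1 | in ⊤ | out ⊤ | ==
  [6] u=2 | in ⊤ | out ⊤ | ==

Converged values:
  [0] ⊤
  [1] ⊤
  [2] ⊤

⊤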